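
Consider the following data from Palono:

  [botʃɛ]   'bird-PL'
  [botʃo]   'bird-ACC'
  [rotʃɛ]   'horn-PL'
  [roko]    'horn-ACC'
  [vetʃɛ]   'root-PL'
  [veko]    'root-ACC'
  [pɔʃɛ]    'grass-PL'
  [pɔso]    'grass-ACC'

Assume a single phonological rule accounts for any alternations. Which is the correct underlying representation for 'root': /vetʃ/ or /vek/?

The root 'root' surfaces as [vetʃɛ] and [veko], with a stem-final [tʃ] ~ [k] alternation.
The stem 'bird' ([botʃɛ], [botʃo]) shows [tʃ] unchanged in both environments, so [tʃ] cannot be basic with [k] derived before the ACC suffix.
The underlying segment must be /k/; /k/ and /s/ become palato-alveolar [tʃ] and [ʃ] before a front vowel, yielding [tʃ] there.

/vek/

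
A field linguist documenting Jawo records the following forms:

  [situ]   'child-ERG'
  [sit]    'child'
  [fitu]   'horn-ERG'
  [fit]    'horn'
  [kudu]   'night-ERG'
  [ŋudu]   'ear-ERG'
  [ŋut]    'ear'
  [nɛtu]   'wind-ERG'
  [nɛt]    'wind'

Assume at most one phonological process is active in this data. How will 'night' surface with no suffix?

[kut]

The root 'ear' surfaces as [ŋudu] and [ŋut], with a stem-final [d] ~ [t] alternation.
But 'child' keeps [t] in both environments ([situ], [sit]), so there is no rule changing /t/ to [d] before the ERG suffix.
Therefore /d/ is basic and [t] is derived by word-final obstruent devoicing (voiced obstruents become voiceless word-finally).
From [kudu] the stem 'night' is /kud/; word-finally this yields [kut].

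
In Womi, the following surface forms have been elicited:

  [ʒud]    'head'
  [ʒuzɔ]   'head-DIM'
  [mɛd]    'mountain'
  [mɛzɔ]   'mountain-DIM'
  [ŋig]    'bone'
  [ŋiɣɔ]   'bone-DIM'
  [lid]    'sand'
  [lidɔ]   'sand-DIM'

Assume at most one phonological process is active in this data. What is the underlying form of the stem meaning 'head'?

/ʒuz/

The stem for 'head' ends in [d] in [ʒud] but [z] in [ʒuzɔ].
If /d/ were underlying and a rule turned it into [z] before the DIM suffix, 'sand' would also alternate; but it has [d] in both [lid] and [lidɔ].
The underlying segment must be /z/; voiced fricatives become stops word-finally, yielding [d] there.
So 'head' = /ʒuz/.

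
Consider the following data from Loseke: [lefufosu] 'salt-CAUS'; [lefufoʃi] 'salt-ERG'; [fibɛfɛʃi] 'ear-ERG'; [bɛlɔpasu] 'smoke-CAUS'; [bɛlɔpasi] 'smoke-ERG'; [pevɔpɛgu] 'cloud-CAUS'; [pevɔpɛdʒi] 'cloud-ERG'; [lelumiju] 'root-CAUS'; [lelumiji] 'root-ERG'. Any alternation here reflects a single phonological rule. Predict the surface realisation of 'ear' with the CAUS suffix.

The root 'salt' surfaces as [lefufosu] and [lefufoʃi], with a stem-final [s] ~ [ʃ] alternation.
But 'smoke' keeps [s] in both environments ([bɛlɔpasu], [bɛlɔpasi]), so there is no rule changing /s/ to [ʃ] before the ERG suffix.
So /ʃ/ is underlying, and a rule of depalatalization — palato-alveolar /dʒ/ and /ʃ/ become [g] and [s] when no front vowel follows — gives [s].
From [fibɛfɛʃi] the stem 'ear' is /fibɛfɛʃ/; when no front vowel follows this yields [fibɛfɛsu].

[fibɛfɛsu]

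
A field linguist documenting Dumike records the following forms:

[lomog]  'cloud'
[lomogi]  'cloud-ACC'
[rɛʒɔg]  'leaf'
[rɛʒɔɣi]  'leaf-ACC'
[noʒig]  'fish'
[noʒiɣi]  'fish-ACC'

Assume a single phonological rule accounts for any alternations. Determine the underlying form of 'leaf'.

In [rɛʒɔg] and [rɛʒɔɣi] the final segment of 'leaf' alternates: [g] ~ [ɣ].
The stem 'cloud' ([lomog], [lomogi]) shows [g] unchanged in both environments, so [g] cannot be basic with [ɣ] derived before the ACC suffix.
Therefore /ɣ/ is basic and [g] is derived by word-final hardening (voiced fricatives become stops word-finally).
Hence 'leaf' is /rɛʒɔɣ/ underlyingly.

/rɛʒɔɣ/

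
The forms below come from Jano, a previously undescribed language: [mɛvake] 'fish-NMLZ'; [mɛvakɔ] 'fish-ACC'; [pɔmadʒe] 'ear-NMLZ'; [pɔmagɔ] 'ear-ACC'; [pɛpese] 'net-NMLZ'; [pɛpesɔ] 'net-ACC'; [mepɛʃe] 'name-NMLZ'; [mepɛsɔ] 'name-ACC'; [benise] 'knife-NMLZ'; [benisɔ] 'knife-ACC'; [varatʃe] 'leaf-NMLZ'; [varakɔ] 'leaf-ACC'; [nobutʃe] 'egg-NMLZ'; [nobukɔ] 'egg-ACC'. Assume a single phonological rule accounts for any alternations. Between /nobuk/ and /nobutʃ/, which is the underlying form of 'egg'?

In [nobutʃe] and [nobukɔ] the final segment of 'egg' alternates: [tʃ] ~ [k].
The stem 'fish' ([mɛvake], [mɛvakɔ]) shows [k] unchanged in both environments, so [k] cannot be basic with [tʃ] derived before the NMLZ suffix.
The underlying segment must be /tʃ/; palato-alveolar /tʃ/, /dʒ/ and /ʃ/ become [k], [g] and [s] when no front vowel follows, yielding [k] there.

/nobutʃ/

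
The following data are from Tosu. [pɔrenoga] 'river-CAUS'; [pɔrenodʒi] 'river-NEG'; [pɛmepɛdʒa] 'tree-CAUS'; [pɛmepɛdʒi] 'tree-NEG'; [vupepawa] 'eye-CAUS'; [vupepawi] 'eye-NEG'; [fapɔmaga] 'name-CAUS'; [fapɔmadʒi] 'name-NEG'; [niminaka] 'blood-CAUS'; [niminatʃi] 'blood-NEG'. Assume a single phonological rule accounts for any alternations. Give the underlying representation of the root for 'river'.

The root 'river' surfaces as [pɔrenoga] and [pɔrenodʒi], with a stem-final [g] ~ [dʒ] alternation.
Compare 'tree', with invariant [dʒ] in [pɛmepɛdʒa] and [pɛmepɛdʒi]: an analysis with underlying /dʒ/ and a rule producing [g] before the CAUS suffix would wrongly predict alternation here too.
The alternation reflects palatalization before a front vowel: /k/ and /g/ become palato-alveolar [tʃ] and [dʒ] before a front vowel. /g/ is underlying.
Hence 'river' is /pɔrenog/ underlyingly.

/pɔrenog/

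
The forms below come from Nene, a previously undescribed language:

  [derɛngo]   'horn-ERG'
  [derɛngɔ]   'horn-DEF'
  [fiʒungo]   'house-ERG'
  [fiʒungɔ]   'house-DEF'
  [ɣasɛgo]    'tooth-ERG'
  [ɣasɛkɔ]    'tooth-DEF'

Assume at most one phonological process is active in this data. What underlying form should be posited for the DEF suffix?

The DEF suffix surfaces as [-gɔ] and [-kɔ], depending on the final segment of the stem.
The ERG suffix, which begins with [g], is invariant after every stem; so [g] is not altered by any rule here.
The DEF suffix is therefore /-kɔ/ underlyingly, with post-nasal voicing: voiceless stops become voiced after a nasal.

/-kɔ/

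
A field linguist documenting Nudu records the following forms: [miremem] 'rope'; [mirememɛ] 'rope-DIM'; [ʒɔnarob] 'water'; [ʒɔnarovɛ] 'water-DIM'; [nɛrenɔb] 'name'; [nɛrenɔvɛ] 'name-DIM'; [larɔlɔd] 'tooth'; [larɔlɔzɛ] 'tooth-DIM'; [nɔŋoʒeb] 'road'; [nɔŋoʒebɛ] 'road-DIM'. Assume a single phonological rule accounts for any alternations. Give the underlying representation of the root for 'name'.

The stem for 'name' ends in [b] in [nɛrenɔb] but [v] in [nɛrenɔvɛ].
The stem 'road' ([nɔŋoʒeb], [nɔŋoʒebɛ]) shows [b] unchanged in both environments, so [b] cannot be basic with [v] derived before the DIM suffix.
The underlying segment must be /v/; voiced fricatives become stops word-finally, yielding [b] there.

/nɛrenɔv/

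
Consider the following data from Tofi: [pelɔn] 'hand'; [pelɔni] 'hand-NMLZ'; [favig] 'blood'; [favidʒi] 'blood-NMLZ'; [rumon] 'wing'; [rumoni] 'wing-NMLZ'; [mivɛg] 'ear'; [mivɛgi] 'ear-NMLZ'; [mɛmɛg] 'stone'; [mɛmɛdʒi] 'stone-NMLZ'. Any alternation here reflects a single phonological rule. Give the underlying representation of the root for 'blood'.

The root 'blood' surfaces as [favig] and [favidʒi], with a stem-final [g] ~ [dʒ] alternation.
The stem 'ear' ([mivɛg], [mivɛgi]) shows [g] unchanged in both environments, so [g] cannot be basic with [dʒ] derived before the NMLZ suffix.
The alternation reflects depalatalization: palato-alveolar /dʒ/ becomes [g] when no front vowel follows. /dʒ/ is underlying.

/favidʒ/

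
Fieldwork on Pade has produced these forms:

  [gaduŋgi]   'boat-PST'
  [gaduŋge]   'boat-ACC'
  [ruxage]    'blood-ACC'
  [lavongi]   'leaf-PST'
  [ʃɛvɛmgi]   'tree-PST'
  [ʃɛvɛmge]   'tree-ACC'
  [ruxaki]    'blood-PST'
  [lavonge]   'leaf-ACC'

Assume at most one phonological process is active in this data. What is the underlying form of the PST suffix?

The PST suffix surfaces as [-gi] and [-ki], depending on the final segment of the stem.
By contrast the ACC suffix keeps its initial [g] throughout — that segment must be underlying.
So the underlying form is /-ki/, and voiceless stops become voiced after a nasal.

/-ki/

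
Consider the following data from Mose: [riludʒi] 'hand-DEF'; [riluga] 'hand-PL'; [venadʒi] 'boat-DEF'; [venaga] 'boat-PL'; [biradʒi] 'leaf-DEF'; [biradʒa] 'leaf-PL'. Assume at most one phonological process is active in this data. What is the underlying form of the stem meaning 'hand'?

The root 'hand' surfaces as [riludʒi] and [riluga], with a stem-final [dʒ] ~ [g] alternation.
Compare 'leaf', with invariant [dʒ] in [biradʒi] and [biradʒa]: an analysis with underlying /dʒ/ and a rule producing [g] before the PL suffix would wrongly predict alternation here too.
Therefore /g/ is basic and [dʒ] is derived by palatalization before a front vowel (/g/ becomes palato-alveolar [dʒ] before a front vowel).
So 'hand' = /rilug/.

/rilug/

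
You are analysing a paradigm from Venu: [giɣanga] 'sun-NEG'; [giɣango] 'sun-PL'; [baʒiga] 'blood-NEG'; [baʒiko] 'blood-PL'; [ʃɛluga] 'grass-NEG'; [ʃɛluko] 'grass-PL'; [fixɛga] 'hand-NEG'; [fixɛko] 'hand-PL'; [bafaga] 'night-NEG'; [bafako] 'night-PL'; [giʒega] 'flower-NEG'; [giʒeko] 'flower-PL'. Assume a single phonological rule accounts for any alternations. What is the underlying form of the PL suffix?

The PL suffix surfaces as [-go] and [-ko], depending on the final segment of the stem.
By contrast the NEG suffix keeps its initial [g] throughout — that segment must be underlying.
The PL suffix is therefore /-ko/ underlyingly, with post-nasal voicing: voiceless stops become voiced after a nasal.

/-ko/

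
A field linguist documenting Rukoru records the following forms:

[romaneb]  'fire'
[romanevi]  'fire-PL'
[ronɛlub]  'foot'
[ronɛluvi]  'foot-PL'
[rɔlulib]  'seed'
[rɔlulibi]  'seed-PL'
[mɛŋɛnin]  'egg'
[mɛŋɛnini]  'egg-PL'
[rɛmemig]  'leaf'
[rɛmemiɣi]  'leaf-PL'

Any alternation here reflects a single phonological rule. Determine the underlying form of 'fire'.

/romanev/

In [romaneb] and [romanevi] the final segment of 'fire' alternates: [b] ~ [v].
Compare 'seed', with invariant [b] in [rɔlulib] and [rɔlulibi]: an analysis with underlying /b/ and a rule producing [v] before the PL suffix would wrongly predict alternation here too.
So /v/ is underlying, and a rule of word-final hardening — voiced fricatives become stops word-finally — gives [b].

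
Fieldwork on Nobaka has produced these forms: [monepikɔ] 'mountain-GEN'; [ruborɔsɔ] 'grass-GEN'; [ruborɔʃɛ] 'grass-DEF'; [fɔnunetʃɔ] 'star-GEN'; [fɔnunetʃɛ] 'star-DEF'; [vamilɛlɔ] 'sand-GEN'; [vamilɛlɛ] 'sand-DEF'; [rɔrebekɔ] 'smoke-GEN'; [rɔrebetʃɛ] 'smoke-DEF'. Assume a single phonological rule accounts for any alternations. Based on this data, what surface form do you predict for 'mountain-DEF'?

[monepitʃɛ]

The stem for 'smoke' ends in [k] in [rɔrebekɔ] but [tʃ] in [rɔrebetʃɛ].
Compare 'star', with invariant [tʃ] in [fɔnunetʃɔ] and [fɔnunetʃɛ]: an analysis with underlying /tʃ/ and a rule producing [k] before the GEN suffix would wrongly predict alternation here too.
Therefore /k/ is basic and [tʃ] is derived by palatalization before a front vowel (/k/ and /s/ become palato-alveolar [tʃ] and [ʃ] before a front vowel).
The one attested form of 'mountain', [monepikɔ], shows underlying /monepik/. Applying the same rule before a front vowel gives [monepitʃɛ].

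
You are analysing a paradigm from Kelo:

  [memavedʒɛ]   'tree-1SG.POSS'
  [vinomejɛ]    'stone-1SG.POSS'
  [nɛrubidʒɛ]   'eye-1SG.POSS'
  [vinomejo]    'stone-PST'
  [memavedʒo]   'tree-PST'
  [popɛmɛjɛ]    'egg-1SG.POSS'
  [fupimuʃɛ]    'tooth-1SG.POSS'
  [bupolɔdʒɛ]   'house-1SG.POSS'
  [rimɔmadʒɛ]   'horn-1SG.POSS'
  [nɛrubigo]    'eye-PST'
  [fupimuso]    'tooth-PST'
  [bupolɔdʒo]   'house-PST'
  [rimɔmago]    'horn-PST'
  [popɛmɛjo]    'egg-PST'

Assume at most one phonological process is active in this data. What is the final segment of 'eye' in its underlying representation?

In [nɛrubidʒɛ] and [nɛrubigo] the final segment of 'eye' alternates: [dʒ] ~ [g].
If /dʒ/ were underlying and a rule turned it into [g] before the PST suffix, 'house' would also alternate; but it has [dʒ] in both [bupolɔdʒɛ] and [bupolɔdʒo].
The alternation reflects palatalization before a front vowel: /g/ and /s/ become palato-alveolar [dʒ] and [ʃ] before a front vowel. /g/ is underlying.

/g/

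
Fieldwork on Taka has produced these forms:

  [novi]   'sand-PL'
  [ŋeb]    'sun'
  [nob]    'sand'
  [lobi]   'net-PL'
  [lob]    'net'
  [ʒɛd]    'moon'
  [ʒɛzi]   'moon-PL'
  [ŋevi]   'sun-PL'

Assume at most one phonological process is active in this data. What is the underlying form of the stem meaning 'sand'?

/nov/

The root 'sand' surfaces as [novi] and [nob], with a stem-final [v] ~ [b] alternation.
But 'net' keeps [b] in both environments ([lobi], [lob]), so there is no rule changing /b/ to [v] before the PL suffix.
The alternation reflects word-final hardening: voiced fricatives become stops word-finally. /v/ is underlying.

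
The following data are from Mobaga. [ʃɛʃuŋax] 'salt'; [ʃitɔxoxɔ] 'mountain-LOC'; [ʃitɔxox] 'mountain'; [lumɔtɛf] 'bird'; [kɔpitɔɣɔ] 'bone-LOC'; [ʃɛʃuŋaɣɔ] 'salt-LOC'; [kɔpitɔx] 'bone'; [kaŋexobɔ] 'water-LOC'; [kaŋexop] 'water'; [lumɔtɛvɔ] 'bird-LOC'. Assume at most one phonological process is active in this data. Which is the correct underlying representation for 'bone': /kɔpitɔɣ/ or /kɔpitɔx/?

In [kɔpitɔx] and [kɔpitɔɣɔ] the final segment of 'bone' alternates: [x] ~ [ɣ].
But 'mountain' keeps [x] in both environments ([ʃitɔxox], [ʃitɔxoxɔ]), so there is no rule changing /x/ to [ɣ] before the LOC suffix.
The underlying segment must be /ɣ/; voiced obstruents become voiceless word-finally, yielding [x] there.

/kɔpitɔɣ/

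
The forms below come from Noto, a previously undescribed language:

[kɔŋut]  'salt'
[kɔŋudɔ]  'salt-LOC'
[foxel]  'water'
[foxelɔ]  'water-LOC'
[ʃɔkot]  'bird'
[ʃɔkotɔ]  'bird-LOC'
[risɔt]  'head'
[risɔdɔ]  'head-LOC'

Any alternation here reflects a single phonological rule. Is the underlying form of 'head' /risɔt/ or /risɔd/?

/risɔd/

'head' shows [t] ~ [d] at the end of the stem ([risɔt] vs [risɔdɔ]).
But 'bird' keeps [t] in both environments ([ʃɔkot], [ʃɔkotɔ]), so there is no rule changing /t/ to [d] before the LOC suffix.
The underlying segment must be /d/; voiced obstruents become voiceless word-finally, yielding [t] there.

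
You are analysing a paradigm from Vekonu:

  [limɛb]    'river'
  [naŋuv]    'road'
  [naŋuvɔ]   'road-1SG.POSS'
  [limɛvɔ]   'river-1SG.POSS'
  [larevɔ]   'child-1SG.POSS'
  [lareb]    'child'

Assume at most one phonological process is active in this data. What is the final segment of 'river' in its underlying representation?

/b/

The stem for 'river' ends in [b] in [limɛb] but [v] in [limɛvɔ].
The stem 'road' ([naŋuv], [naŋuvɔ]) shows [v] unchanged in both environments, so [v] cannot be basic with [b] derived in isolation.
So /b/ is underlying, and a rule of intervocalic spirantization — voiced stops become fricatives between vowels — gives [v].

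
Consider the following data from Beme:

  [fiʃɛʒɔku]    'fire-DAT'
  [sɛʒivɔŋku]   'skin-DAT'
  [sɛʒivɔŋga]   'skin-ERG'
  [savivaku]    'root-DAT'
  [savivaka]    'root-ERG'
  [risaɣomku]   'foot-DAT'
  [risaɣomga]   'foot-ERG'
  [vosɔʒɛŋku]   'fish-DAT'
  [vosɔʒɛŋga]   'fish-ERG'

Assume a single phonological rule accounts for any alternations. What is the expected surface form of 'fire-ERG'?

The ERG morpheme has two allomorphs, [-ga] and [-ka].
The DAT suffix, which begins with [k], is invariant after every stem; so [k] is not altered by any rule here.
The ERG suffix is therefore /-ga/ underlyingly, with post-vocalic devoicing: voiced stops become voiceless after a vowel.
After 'fire', which ends in a vowel, the suffix surfaces as [-ka], giving [fiʃɛʒɔka].

[fiʃɛʒɔka]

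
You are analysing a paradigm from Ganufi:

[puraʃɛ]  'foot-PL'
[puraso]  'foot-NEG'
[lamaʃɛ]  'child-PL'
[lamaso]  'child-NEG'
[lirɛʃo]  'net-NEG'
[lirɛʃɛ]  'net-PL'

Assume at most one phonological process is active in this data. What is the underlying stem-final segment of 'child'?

The stem for 'child' ends in [s] in [lamaso] but [ʃ] in [lamaʃɛ].
The stem 'net' ([lirɛʃo], [lirɛʃɛ]) shows [ʃ] unchanged in both environments, so [ʃ] cannot be basic with [s] derived before the NEG suffix.
The alternation reflects palatalization before a front vowel: /s/ becomes palato-alveolar [ʃ] before a front vowel. /s/ is underlying.

/s/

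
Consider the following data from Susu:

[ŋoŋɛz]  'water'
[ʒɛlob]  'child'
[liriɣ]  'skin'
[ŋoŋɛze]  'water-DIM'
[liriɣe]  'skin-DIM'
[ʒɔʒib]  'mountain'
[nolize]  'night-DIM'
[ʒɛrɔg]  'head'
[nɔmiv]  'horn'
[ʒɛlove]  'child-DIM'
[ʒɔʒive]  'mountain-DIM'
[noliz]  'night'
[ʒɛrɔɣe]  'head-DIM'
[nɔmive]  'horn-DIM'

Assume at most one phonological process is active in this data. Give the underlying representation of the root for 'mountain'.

'mountain' shows [b] ~ [v] at the end of the stem ([ʒɔʒib] vs [ʒɔʒive]).
But 'horn' keeps [v] in both environments ([nɔmiv], [nɔmive]), so there is no rule changing /v/ to [b] in isolation.
The alternation reflects intervocalic spirantization: voiced stops become fricatives between vowels. /b/ is underlying.
Hence 'mountain' is /ʒɔʒib/ underlyingly.

/ʒɔʒib/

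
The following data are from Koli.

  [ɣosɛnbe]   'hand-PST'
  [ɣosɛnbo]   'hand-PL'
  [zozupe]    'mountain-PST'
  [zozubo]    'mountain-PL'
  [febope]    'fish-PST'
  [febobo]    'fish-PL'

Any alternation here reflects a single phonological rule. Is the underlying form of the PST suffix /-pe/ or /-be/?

The PST morpheme has two allomorphs, [-be] and [-pe].
The PL suffix, which begins with [b], is invariant after every stem; so [b] is not altered by any rule here.
So the underlying form is /-pe/, and voiceless stops become voiced after a nasal.

/-pe/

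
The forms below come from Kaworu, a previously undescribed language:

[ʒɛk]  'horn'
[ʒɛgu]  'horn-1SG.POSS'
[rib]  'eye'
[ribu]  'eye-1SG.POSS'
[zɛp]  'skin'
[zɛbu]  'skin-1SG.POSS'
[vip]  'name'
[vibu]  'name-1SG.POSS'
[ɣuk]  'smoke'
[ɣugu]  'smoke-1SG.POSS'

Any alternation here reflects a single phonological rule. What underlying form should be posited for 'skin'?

'skin' shows [p] ~ [b] at the end of the stem ([zɛp] vs [zɛbu]).
But 'eye' keeps [b] in both environments ([rib], [ribu]), so there is no rule changing /b/ to [p] in isolation.
The alternation reflects intervocalic voicing: voiceless stops become voiced between vowels. /p/ is underlying.

/zɛp/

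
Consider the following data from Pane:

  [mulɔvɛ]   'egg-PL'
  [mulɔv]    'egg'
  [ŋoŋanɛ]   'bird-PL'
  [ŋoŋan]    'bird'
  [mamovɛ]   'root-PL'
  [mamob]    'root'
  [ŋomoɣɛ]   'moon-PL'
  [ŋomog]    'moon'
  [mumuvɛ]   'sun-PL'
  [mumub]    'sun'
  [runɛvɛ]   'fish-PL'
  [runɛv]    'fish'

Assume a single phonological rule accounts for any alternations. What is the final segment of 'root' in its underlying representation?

/b/

'root' shows [v] ~ [b] at the end of the stem ([mamovɛ] vs [mamob]).
Compare 'fish', with invariant [v] in [runɛvɛ] and [runɛv]: an analysis with underlying /v/ and a rule producing [b] in isolation would wrongly predict alternation here too.
So /b/ is underlying, and a rule of intervocalic spirantization — voiced stops become fricatives between vowels — gives [v].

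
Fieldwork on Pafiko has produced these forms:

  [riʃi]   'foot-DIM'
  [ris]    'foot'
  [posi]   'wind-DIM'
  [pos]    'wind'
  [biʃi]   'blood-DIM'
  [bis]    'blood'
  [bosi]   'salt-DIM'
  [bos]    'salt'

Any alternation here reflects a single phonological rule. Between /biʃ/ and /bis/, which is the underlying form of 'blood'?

/biʃ/

The root 'blood' surfaces as [biʃi] and [bis], with a stem-final [ʃ] ~ [s] alternation.
But 'salt' keeps [s] in both environments ([bosi], [bos]), so there is no rule changing /s/ to [ʃ] before the DIM suffix.
Therefore /ʃ/ is basic and [s] is derived by depalatalization (palato-alveolar /ʃ/ becomes [s] when no front vowel follows).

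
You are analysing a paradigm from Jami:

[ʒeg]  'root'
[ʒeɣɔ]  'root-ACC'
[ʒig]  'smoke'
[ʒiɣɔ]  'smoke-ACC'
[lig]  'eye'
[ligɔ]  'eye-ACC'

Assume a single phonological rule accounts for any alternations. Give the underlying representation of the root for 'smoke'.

/ʒiɣ/

'smoke' shows [g] ~ [ɣ] at the end of the stem ([ʒig] vs [ʒiɣɔ]).
The stem 'eye' ([lig], [ligɔ]) shows [g] unchanged in both environments, so [g] cannot be basic with [ɣ] derived before the ACC suffix.
The underlying segment must be /ɣ/; voiced fricatives become stops word-finally, yielding [g] there.
The underlying form of 'smoke' is therefore /ʒiɣ/.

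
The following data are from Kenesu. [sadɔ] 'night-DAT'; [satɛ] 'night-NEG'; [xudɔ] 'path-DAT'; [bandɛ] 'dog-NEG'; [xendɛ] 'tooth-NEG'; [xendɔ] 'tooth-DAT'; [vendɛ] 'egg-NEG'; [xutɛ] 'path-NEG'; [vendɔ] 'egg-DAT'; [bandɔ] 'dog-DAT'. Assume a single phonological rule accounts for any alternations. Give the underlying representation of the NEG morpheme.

/-tɛ/

The NEG suffix surfaces as [-dɛ] and [-tɛ], depending on the final segment of the stem.
By contrast the DAT suffix keeps its initial [d] throughout — that segment must be underlying.
So the underlying form is /-tɛ/, and voiceless stops become voiced after a nasal.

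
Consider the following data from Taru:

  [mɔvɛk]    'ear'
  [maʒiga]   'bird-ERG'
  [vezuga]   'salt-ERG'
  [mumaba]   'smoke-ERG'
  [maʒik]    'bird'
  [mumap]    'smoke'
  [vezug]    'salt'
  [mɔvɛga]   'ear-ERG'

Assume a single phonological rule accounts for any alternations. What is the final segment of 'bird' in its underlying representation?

/k/

'bird' shows [k] ~ [g] at the end of the stem ([maʒik] vs [maʒiga]).
The stem 'salt' ([vezug], [vezuga]) shows [g] unchanged in both environments, so [g] cannot be basic with [k] derived in isolation.
The alternation reflects intervocalic voicing: voiceless stops become voiced between vowels. /k/ is underlying.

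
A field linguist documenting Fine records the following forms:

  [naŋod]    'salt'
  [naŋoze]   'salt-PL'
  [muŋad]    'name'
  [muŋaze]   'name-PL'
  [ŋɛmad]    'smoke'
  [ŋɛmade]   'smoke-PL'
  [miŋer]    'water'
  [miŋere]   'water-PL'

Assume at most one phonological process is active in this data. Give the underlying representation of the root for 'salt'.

'salt' shows [d] ~ [z] at the end of the stem ([naŋod] vs [naŋoze]).
If /d/ were underlying and a rule turned it into [z] before the PL suffix, 'smoke' would also alternate; but it has [d] in both [ŋɛmad] and [ŋɛmade].
Therefore /z/ is basic and [d] is derived by word-final hardening (voiced fricatives become stops word-finally).

/naŋoz/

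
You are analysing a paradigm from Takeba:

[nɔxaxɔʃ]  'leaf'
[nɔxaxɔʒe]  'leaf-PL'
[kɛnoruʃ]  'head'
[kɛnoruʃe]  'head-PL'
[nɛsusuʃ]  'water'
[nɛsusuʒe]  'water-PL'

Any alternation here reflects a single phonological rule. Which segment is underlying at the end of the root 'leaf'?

/ʒ/

'leaf' shows [ʃ] ~ [ʒ] at the end of the stem ([nɔxaxɔʃ] vs [nɔxaxɔʒe]).
But 'head' keeps [ʃ] in both environments ([kɛnoruʃ], [kɛnoruʃe]), so there is no rule changing /ʃ/ to [ʒ] before the PL suffix.
Therefore /ʒ/ is basic and [ʃ] is derived by word-final obstruent devoicing (voiced obstruents become voiceless word-finally).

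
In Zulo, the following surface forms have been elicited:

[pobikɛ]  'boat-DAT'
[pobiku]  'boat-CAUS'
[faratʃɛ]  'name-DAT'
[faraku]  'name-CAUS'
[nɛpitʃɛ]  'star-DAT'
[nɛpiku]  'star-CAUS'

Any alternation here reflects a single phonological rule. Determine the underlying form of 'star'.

In [nɛpitʃɛ] and [nɛpiku] the final segment of 'star' alternates: [tʃ] ~ [k].
The stem 'boat' ([pobikɛ], [pobiku]) shows [k] unchanged in both environments, so [k] cannot be basic with [tʃ] derived before the DAT suffix.
The alternation reflects depalatalization: palato-alveolar /tʃ/ becomes [k] when no front vowel follows. /tʃ/ is underlying.

/nɛpitʃ/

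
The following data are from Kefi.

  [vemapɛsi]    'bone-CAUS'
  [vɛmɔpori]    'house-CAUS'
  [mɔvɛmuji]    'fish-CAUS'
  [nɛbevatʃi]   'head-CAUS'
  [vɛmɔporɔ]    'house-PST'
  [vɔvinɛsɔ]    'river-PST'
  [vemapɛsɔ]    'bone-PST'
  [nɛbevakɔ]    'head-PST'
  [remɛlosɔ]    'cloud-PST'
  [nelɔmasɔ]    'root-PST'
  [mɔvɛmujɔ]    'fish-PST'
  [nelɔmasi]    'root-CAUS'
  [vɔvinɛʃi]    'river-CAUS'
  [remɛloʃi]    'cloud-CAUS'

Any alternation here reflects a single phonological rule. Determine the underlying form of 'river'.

/vɔvinɛʃ/

'river' shows [ʃ] ~ [s] at the end of the stem ([vɔvinɛʃi] vs [vɔvinɛsɔ]).
If /s/ were underlying and a rule turned it into [ʃ] before the CAUS suffix, 'bone' would also alternate; but it has [s] in both [vemapɛsi] and [vemapɛsɔ].
So /ʃ/ is underlying, and a rule of depalatalization — palato-alveolar /tʃ/ and /ʃ/ become [k] and [s] when no front vowel follows — gives [s].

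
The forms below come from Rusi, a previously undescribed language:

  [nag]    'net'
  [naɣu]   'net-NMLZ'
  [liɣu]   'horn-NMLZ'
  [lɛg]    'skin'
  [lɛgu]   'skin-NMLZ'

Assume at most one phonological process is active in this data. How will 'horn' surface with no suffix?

[lig]

The root 'net' surfaces as [nag] and [naɣu], with a stem-final [g] ~ [ɣ] alternation.
If /g/ were underlying and a rule turned it into [ɣ] before the NMLZ suffix, 'skin' would also alternate; but it has [g] in both [lɛg] and [lɛgu].
Therefore /ɣ/ is basic and [g] is derived by word-final hardening (voiced fricatives become stops word-finally).
From [liɣu] the stem 'horn' is /liɣ/; word-finally this yields [lig].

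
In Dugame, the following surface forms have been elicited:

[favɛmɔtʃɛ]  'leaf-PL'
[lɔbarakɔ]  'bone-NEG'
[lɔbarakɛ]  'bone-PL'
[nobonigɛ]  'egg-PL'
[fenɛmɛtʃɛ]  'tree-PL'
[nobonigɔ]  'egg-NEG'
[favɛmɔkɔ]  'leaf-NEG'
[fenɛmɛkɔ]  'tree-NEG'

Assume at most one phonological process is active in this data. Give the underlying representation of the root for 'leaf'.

The root 'leaf' surfaces as [favɛmɔkɔ] and [favɛmɔtʃɛ], with a stem-final [k] ~ [tʃ] alternation.
Compare 'bone', with invariant [k] in [lɔbarakɔ] and [lɔbarakɛ]: an analysis with underlying /k/ and a rule producing [tʃ] before the PL suffix would wrongly predict alternation here too.
The underlying segment must be /tʃ/; palato-alveolar /tʃ/ becomes [k] when no front vowel follows, yielding [k] there.

/favɛmɔtʃ/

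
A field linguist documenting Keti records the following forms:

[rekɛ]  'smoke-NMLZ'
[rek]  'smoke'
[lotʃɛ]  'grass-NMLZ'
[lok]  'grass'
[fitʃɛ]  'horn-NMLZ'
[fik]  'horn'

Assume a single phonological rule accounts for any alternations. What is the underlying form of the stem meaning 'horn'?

/fitʃ/

The stem for 'horn' ends in [tʃ] in [fitʃɛ] but [k] in [fik].
If /k/ were underlying and a rule turned it into [tʃ] before the NMLZ suffix, 'smoke' would also alternate; but it has [k] in both [rekɛ] and [rek].
Therefore /tʃ/ is basic and [k] is derived by depalatalization (palato-alveolar /tʃ/ becomes [k] when no front vowel follows).
So 'horn' = /fitʃ/.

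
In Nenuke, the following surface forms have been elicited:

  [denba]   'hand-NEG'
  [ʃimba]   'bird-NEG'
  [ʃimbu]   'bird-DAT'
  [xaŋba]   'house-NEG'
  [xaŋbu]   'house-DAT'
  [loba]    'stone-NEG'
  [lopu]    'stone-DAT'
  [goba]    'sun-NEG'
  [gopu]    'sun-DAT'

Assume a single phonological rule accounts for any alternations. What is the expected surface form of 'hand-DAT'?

[denbu]

The DAT suffix surfaces as [-bu] and [-pu], depending on the final segment of the stem.
The NEG suffix, which begins with [b], is invariant after every stem; so [b] is not altered by any rule here.
So the underlying form is /-pu/, and voiceless stops become voiced after a nasal.
After 'hand', which ends in a nasal, the suffix surfaces as [-bu], giving [denbu].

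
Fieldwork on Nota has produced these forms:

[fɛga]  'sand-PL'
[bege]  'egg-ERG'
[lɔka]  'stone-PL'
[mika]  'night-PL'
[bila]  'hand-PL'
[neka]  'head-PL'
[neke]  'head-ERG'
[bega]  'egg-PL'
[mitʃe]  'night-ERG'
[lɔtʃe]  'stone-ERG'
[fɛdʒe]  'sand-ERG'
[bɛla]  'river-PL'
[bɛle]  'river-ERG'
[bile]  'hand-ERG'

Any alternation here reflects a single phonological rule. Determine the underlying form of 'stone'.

In [lɔtʃe] and [lɔka] the final segment of 'stone' alternates: [tʃ] ~ [k].
If /k/ were underlying and a rule turned it into [tʃ] before the ERG suffix, 'head' would also alternate; but it has [k] in both [neke] and [neka].
Therefore /tʃ/ is basic and [k] is derived by depalatalization (palato-alveolar /tʃ/ and /dʒ/ become [k] and [g] when no front vowel follows).
The underlying form of 'stone' is therefore /lɔtʃ/.

/lɔtʃ/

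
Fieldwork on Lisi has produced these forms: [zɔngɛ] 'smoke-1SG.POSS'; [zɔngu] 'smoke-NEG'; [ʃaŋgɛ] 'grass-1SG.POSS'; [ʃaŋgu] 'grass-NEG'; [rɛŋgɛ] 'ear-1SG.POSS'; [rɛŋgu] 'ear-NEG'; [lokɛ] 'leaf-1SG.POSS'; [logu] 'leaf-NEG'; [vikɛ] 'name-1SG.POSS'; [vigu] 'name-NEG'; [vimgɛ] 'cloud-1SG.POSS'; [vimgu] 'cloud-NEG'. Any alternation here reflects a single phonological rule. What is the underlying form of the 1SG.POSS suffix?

/-kɛ/

The 1SG.POSS morpheme has two allomorphs, [-gɛ] and [-kɛ].
The NEG suffix, which begins with [g], is invariant after every stem; so [g] is not altered by any rule here.
So the underlying form is /-kɛ/, and voiceless stops become voiced after a nasal.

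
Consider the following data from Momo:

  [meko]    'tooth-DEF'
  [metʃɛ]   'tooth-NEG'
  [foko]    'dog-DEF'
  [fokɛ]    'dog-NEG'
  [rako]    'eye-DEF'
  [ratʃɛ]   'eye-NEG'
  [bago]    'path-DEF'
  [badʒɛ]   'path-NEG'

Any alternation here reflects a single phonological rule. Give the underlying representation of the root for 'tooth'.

'tooth' shows [k] ~ [tʃ] at the end of the stem ([meko] vs [metʃɛ]).
Compare 'dog', with invariant [k] in [foko] and [fokɛ]: an analysis with underlying /k/ and a rule producing [tʃ] before the NEG suffix would wrongly predict alternation here too.
So /tʃ/ is underlying, and a rule of depalatalization — palato-alveolar /tʃ/ and /dʒ/ become [k] and [g] when no front vowel follows — gives [k].
Hence 'tooth' is /metʃ/ underlyingly.

/metʃ/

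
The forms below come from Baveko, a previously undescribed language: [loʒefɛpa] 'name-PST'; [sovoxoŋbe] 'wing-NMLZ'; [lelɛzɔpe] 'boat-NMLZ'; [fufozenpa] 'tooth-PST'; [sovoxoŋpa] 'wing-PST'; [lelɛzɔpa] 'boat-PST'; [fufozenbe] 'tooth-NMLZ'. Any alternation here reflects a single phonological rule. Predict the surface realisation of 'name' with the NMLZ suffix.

[loʒefɛpe]

The NMLZ suffix surfaces as [-be] and [-pe], depending on the final segment of the stem.
The PST suffix, which begins with [p], is invariant after every stem; so [p] is not altered by any rule here.
The NMLZ suffix is therefore /-be/ underlyingly, with post-vocalic devoicing: voiced stops become voiceless after a vowel.
After 'name', which ends in a vowel, the suffix surfaces as [-pe], giving [loʒefɛpe].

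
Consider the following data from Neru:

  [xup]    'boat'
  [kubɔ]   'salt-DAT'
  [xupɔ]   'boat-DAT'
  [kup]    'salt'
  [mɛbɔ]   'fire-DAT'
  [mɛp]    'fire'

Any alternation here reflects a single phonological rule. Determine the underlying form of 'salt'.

/kub/

'salt' shows [p] ~ [b] at the end of the stem ([kup] vs [kubɔ]).
Compare 'boat', with invariant [p] in [xup] and [xupɔ]: an analysis with underlying /p/ and a rule producing [b] before the DAT suffix would wrongly predict alternation here too.
Therefore /b/ is basic and [p] is derived by word-final obstruent devoicing (voiced obstruents become voiceless word-finally).
So 'salt' = /kub/.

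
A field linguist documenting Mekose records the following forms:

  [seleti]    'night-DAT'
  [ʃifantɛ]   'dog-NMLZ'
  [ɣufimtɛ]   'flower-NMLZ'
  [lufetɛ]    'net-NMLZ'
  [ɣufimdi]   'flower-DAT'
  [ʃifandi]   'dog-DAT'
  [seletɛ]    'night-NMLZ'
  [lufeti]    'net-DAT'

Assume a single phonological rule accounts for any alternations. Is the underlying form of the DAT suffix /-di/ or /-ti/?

/-di/

The DAT morpheme has two allomorphs, [-di] and [-ti].
The NMLZ suffix, which begins with [t], is invariant after every stem; so [t] is not altered by any rule here.
So the underlying form is /-di/, and voiced stops become voiceless after a vowel.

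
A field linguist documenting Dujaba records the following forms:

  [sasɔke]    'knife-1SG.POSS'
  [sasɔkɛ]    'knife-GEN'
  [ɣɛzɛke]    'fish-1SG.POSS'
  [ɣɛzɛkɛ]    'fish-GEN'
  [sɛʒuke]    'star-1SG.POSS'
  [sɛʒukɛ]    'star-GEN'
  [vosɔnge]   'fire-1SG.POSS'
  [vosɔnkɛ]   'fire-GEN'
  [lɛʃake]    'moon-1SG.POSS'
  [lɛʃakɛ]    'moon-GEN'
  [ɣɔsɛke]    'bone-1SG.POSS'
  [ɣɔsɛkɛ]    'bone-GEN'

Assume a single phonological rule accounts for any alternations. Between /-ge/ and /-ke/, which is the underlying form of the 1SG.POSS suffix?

The 1SG.POSS suffix surfaces as [-ge] and [-ke], depending on the final segment of the stem.
By contrast the GEN suffix keeps its initial [k] throughout — that segment must be underlying.
So the underlying form is /-ge/, and voiced stops become voiceless after a vowel.

/-ge/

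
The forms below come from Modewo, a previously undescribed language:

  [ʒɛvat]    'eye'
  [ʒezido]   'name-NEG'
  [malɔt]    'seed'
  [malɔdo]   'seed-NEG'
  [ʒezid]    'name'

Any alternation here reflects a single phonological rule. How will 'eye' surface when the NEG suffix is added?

'seed' shows [t] ~ [d] at the end of the stem ([malɔt] vs [malɔdo]).
The stem 'name' ([ʒezid], [ʒezido]) shows [d] unchanged in both environments, so [d] cannot be basic with [t] derived in isolation.
Therefore /t/ is basic and [d] is derived by intervocalic voicing (voiceless stops become voiced between vowels).
The one attested form of 'eye', [ʒɛvat], shows underlying /ʒɛvat/. Applying the same rule between vowels gives [ʒɛvado].

[ʒɛvado]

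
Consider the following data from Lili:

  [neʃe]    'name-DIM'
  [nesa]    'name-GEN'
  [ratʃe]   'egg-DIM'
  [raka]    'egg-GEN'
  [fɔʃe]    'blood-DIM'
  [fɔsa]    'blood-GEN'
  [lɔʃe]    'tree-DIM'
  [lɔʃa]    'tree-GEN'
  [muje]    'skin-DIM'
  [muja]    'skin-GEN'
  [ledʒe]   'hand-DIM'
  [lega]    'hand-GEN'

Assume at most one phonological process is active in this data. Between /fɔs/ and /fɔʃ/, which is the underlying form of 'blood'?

The root 'blood' surfaces as [fɔʃe] and [fɔsa], with a stem-final [ʃ] ~ [s] alternation.
Compare 'tree', with invariant [ʃ] in [lɔʃe] and [lɔʃa]: an analysis with underlying /ʃ/ and a rule producing [s] before the GEN suffix would wrongly predict alternation here too.
Therefore /s/ is basic and [ʃ] is derived by palatalization before a front vowel (/k/, /g/ and /s/ become palato-alveolar [tʃ], [dʒ] and [ʃ] before a front vowel).

/fɔs/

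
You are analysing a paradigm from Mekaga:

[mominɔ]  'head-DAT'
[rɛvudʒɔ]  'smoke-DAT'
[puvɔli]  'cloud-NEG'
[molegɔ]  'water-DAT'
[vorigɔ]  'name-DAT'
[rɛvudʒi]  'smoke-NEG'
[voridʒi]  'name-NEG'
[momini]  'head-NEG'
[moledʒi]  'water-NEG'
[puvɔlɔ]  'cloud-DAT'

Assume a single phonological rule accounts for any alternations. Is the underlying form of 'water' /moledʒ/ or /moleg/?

/moleg/

The stem for 'water' ends in [dʒ] in [moledʒi] but [g] in [molegɔ].
The stem 'smoke' ([rɛvudʒi], [rɛvudʒɔ]) shows [dʒ] unchanged in both environments, so [dʒ] cannot be basic with [g] derived before the DAT suffix.
The alternation reflects palatalization before a front vowel: /g/ becomes palato-alveolar [dʒ] before a front vowel. /g/ is underlying.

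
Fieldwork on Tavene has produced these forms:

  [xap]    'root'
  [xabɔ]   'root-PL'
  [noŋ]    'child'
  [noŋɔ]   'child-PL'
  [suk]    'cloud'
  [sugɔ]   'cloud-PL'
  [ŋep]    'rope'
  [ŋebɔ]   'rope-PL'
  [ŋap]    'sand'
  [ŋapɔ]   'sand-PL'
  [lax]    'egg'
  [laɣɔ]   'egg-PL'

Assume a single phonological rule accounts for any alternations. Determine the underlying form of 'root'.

The stem for 'root' ends in [p] in [xap] but [b] in [xabɔ].
If /p/ were underlying and a rule turned it into [b] before the PL suffix, 'sand' would also alternate; but it has [p] in both [ŋap] and [ŋapɔ].
So /b/ is underlying, and a rule of word-final obstruent devoicing — voiced obstruents become voiceless word-finally — gives [p].

/xab/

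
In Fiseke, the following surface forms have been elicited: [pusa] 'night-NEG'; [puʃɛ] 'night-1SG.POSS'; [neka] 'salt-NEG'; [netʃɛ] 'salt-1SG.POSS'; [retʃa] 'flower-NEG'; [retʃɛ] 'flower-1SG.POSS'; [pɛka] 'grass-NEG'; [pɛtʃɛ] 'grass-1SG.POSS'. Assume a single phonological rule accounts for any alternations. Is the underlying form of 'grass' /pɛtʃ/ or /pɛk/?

/pɛk/

In [pɛka] and [pɛtʃɛ] the final segment of 'grass' alternates: [k] ~ [tʃ].
But 'flower' keeps [tʃ] in both environments ([retʃa], [retʃɛ]), so there is no rule changing /tʃ/ to [k] before the NEG suffix.
So /k/ is underlying, and a rule of palatalization before a front vowel — /k/ and /s/ become palato-alveolar [tʃ] and [ʃ] before a front vowel — gives [tʃ].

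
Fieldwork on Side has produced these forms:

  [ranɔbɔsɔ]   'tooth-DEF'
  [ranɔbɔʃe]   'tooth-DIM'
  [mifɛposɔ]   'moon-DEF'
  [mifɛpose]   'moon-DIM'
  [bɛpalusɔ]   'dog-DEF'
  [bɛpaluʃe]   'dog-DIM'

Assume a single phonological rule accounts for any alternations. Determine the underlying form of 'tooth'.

/ranɔbɔʃ/

The root 'tooth' surfaces as [ranɔbɔsɔ] and [ranɔbɔʃe], with a stem-final [s] ~ [ʃ] alternation.
If /s/ were underlying and a rule turned it into [ʃ] before the DIM suffix, 'moon' would also alternate; but it has [s] in both [mifɛposɔ] and [mifɛpose].
So /ʃ/ is underlying, and a rule of depalatalization — palato-alveolar /ʃ/ becomes [s] when no front vowel follows — gives [s].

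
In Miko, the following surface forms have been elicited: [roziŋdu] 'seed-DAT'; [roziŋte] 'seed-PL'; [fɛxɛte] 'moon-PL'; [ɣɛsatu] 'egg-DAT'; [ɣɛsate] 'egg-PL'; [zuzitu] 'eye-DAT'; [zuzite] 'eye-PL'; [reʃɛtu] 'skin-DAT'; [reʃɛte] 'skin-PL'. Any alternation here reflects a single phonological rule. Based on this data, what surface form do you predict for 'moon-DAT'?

The DAT suffix surfaces as [-du] and [-tu], depending on the final segment of the stem.
By contrast the PL suffix keeps its initial [t] throughout — that segment must be underlying.
So the underlying form is /-du/, and voiced stops become voiceless after a vowel.
After 'moon', which ends in a vowel, the suffix surfaces as [-tu], giving [fɛxɛtu].

[fɛxɛtu]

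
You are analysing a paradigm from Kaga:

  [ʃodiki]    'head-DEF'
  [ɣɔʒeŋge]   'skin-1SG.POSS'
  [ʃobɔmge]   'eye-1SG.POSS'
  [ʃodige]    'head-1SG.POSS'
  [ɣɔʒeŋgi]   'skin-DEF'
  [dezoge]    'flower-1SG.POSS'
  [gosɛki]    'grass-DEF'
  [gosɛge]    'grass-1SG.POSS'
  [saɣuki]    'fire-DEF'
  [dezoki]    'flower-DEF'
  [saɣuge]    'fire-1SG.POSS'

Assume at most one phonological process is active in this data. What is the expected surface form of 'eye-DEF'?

The DEF suffix surfaces as [-gi] and [-ki], depending on the final segment of the stem.
The 1SG.POSS suffix, which begins with [g], is invariant after every stem; so [g] is not altered by any rule here.
So the underlying form is /-ki/, and voiceless stops become voiced after a nasal.
After 'eye', which ends in a nasal, the suffix surfaces as [-gi], giving [ʃobɔmgi].

[ʃobɔmgi]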